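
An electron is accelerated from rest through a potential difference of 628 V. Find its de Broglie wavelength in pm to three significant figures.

KE = eV = 1.602 × 10⁻¹⁹ × 628.0 = 1.006 × 10⁻¹⁶ J.
p = √(2mKE) = √(2 × 9.109 × 10⁻³¹ × 1.006 × 10⁻¹⁶) = 1.354 × 10⁻²³ kg·m/s.
λ = h/p = 6.626 × 10⁻³⁴ / 1.354 × 10⁻²³ = 4.89 × 10⁻¹¹ m = 48.9 pm.

λ = 48.9 pm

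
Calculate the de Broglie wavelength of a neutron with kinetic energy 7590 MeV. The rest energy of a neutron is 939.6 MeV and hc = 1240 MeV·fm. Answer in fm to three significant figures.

Total energy E = KE + m₀c² = 7590 + 939.6 = 8529.6 MeV.
(pc)² = E² − (m₀c²)² = (8529.6)² − (939.6)² = 7.187 × 10⁷ MeV², so pc = 8478 MeV.
λ = hc/(pc) = 1240 MeV·fm / 8478 MeV = 0.146 fm.

λ = 0.146 fm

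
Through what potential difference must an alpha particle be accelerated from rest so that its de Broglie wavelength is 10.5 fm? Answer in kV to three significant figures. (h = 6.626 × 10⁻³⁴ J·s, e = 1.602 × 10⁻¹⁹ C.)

V = 935 kV

p = h/λ = 6.626 × 10⁻³⁴ / 1.050 × 10⁻¹⁴ = 6.310 × 10⁻²⁰ kg·m/s.
KE = p²/(2m) = 2.996 × 10⁻¹³ J.
V = KE/2e = 2.996 × 10⁻¹³ / (2 × 1.602 × 10⁻¹⁹) = 935 kV.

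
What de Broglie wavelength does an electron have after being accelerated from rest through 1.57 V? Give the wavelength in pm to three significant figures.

KE = eV = 1.602 × 10⁻¹⁹ × 1.570 = 2.515 × 10⁻¹⁹ J.
p = √(2mKE) = √(2 × 9.109 × 10⁻³¹ × 2.515 × 10⁻¹⁹) = 6.769 × 10⁻²⁵ kg·m/s.
λ = h/p = 6.626 × 10⁻³⁴ / 6.769 × 10⁻²⁵ = 9.79 × 10⁻¹⁰ m = 979 pm.

λ = 979 pm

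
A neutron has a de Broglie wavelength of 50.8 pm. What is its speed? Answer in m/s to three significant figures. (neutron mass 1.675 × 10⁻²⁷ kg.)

p = h/λ = 6.626 × 10⁻³⁴ / 5.080 × 10⁻¹¹ = 1.304 × 10⁻²³ kg·m/s.
v = p/m = 1.304 × 10⁻²³ / 1.675 × 10⁻²⁷ = 7.79 × 10³ m/s = 7790 m/s.

v = 7790 m/s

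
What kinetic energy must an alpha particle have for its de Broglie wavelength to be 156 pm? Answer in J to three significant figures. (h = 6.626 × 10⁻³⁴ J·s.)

KE = 1.36 × 10⁻²¹ J

p = h/λ = 6.626 × 10⁻³⁴ / 1.560 × 10⁻¹⁰ = 4.247 × 10⁻²⁴ kg·m/s.
KE = p²/(2m) = (4.247 × 10⁻²⁴)² / (2 × 6.645 × 10⁻²⁷) = 1.357 × 10⁻²¹ J = 1.36 × 10⁻²¹ J.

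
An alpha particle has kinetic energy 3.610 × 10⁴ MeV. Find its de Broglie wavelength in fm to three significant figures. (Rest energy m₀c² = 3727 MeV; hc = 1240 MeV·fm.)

Total energy E = KE + m₀c² = 3.610 × 10⁴ + 3727 = 39827 MeV.
(pc)² = E² − (m₀c²)² = (39827)² − (3727)² = 1.572 × 10⁹ MeV², so pc = 3.965 × 10⁴ MeV.
λ = hc/(pc) = 1240 MeV·fm / 3.965 × 10⁴ MeV = 0.0313 fm.

λ = 0.0313 fm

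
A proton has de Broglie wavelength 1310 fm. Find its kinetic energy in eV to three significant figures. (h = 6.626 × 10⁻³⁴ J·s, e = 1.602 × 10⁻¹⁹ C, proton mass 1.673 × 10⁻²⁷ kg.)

p = h/λ = 6.626 × 10⁻³⁴ / 1.310 × 10⁻¹² = 5.058 × 10⁻²² kg·m/s.
KE = p²/(2m) = (5.058 × 10⁻²²)² / (2 × 1.673 × 10⁻²⁷) = 7.646 × 10⁻¹⁷ J = 477 eV.

KE = 477 eV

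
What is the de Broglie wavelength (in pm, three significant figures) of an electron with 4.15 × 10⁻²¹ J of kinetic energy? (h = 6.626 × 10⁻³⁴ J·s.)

λ = 7620 pm

p = √(2mKE) = √(2 × 9.109 × 10⁻³¹ × 4.150 × 10⁻²¹) = 8.695 × 10⁻²⁶ kg·m/s.
λ = h/p = 6.626 × 10⁻³⁴ / 8.695 × 10⁻²⁶ = 7.62 × 10⁻⁹ m = 7620 pm.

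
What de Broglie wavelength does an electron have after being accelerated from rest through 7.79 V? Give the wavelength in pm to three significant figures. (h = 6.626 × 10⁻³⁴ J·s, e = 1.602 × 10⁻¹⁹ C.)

λ = 439 pm

KE = eV = 1.602 × 10⁻¹⁹ × 7.790 = 1.248 × 10⁻¹⁸ J.
p = √(2mKE) = √(2 × 9.109 × 10⁻³¹ × 1.248 × 10⁻¹⁸) = 1.508 × 10⁻²⁴ kg·m/s.
λ = h/p = 6.626 × 10⁻³⁴ / 1.508 × 10⁻²⁴ = 4.39 × 10⁻¹⁰ m = 439 pm.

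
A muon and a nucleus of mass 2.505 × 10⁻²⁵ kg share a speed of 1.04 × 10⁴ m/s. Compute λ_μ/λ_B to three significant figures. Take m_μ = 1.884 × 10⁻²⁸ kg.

At fixed v, p = mv so λ = h/(mv) ∝ 1/m.
λ_μ/λ_B = m_B/m_μ = 2.505 × 10⁻²⁵/1.884 × 10⁻²⁸ = 1330.

λ_μ/λ_B = 1330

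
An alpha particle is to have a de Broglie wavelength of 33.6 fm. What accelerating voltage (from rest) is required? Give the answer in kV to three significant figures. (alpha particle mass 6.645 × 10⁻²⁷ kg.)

V = 91.3 kV

p = h/λ = 6.626 × 10⁻³⁴ / 3.360 × 10⁻¹⁴ = 1.972 × 10⁻²⁰ kg·m/s.
KE = p²/(2m) = 2.926 × 10⁻¹⁴ J.
V = KE/2e = 2.926 × 10⁻¹⁴ / (2 × 1.602 × 10⁻¹⁹) = 91.3 kV.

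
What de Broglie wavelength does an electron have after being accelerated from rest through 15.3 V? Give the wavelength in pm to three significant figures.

λ = 314 pm

KE = eV = 1.602 × 10⁻¹⁹ × 15.30 = 2.451 × 10⁻¹⁸ J.
p = √(2mKE) = √(2 × 9.109 × 10⁻³¹ × 2.451 × 10⁻¹⁸) = 2.113 × 10⁻²⁴ kg·m/s.
λ = h/p = 6.626 × 10⁻³⁴ / 2.113 × 10⁻²⁴ = 3.14 × 10⁻¹⁰ m = 314 pm.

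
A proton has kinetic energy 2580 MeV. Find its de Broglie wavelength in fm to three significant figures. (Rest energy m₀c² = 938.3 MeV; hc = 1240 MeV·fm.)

Total energy E = KE + m₀c² = 2580 + 938.3 = 3518.3 MeV.
(pc)² = E² − (m₀c²)² = (3518.3)² − (938.3)² = 1.150 × 10⁷ MeV², so pc = 3391 MeV.
λ = hc/(pc) = 1240 MeV·fm / 3391 MeV = 0.366 fm.

λ = 0.366 fm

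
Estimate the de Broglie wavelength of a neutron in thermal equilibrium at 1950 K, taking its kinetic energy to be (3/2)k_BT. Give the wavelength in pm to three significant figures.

KE = (3/2)k_BT = 1.5 × 1.381 × 10⁻²³ × 1950 = 4.039 × 10⁻²⁰ J.
p = √(2mKE) = √(2 × 1.675 × 10⁻²⁷ × 4.039 × 10⁻²⁰) = 1.163 × 10⁻²³ kg·m/s.
λ = h/p = 5.70 × 10⁻¹¹ m = 57.0 pm.

λ = 57.0 pm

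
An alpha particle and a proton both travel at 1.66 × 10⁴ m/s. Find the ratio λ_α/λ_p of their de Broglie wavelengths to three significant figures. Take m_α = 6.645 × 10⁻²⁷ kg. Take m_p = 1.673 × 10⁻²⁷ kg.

At fixed v, p = mv so λ = h/(mv) ∝ 1/m.
λ_α/λ_p = m_p/m_α = 1.673 × 10⁻²⁷/6.645 × 10⁻²⁷ = 0.252.

λ_α/λ_p = 0.252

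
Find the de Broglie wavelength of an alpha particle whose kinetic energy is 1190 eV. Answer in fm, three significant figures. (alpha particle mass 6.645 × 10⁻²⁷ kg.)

λ = 416 fm

KE = 1190 eV = 1.906 × 10⁻¹⁶ J.
p = √(2mKE) = √(2 × 6.645 × 10⁻²⁷ × 1.906 × 10⁻¹⁶) = 1.592 × 10⁻²¹ kg·m/s.
λ = h/p = 6.626 × 10⁻³⁴ / 1.592 × 10⁻²¹ = 4.16 × 10⁻¹³ m = 416 fm.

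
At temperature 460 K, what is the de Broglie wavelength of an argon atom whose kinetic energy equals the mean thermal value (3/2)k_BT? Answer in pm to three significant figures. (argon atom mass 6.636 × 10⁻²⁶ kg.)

λ = 18.6 pm

KE = (3/2)k_BT = 1.5 × 1.381 × 10⁻²³ × 460 = 9.529 × 10⁻²¹ J.
p = √(2mKE) = √(2 × 6.636 × 10⁻²⁶ × 9.529 × 10⁻²¹) = 3.556 × 10⁻²³ kg·m/s.
λ = h/p = 1.86 × 10⁻¹¹ m = 18.6 pm.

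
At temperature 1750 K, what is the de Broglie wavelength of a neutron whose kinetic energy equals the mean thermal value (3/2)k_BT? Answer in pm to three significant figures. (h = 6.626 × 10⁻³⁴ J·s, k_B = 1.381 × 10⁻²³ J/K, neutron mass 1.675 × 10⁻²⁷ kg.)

KE = (3/2)k_BT = 1.5 × 1.381 × 10⁻²³ × 1750 = 3.625 × 10⁻²⁰ J.
p = √(2mKE) = √(2 × 1.675 × 10⁻²⁷ × 3.625 × 10⁻²⁰) = 1.102 × 10⁻²³ kg·m/s.
λ = h/p = 6.01 × 10⁻¹¹ m = 60.1 pm.

λ = 60.1 pm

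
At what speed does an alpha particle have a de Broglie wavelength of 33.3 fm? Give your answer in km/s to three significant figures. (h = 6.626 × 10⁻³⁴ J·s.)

p = h/λ = 6.626 × 10⁻³⁴ / 3.330 × 10⁻¹⁴ = 1.990 × 10⁻²⁰ kg·m/s.
v = p/m = 1.990 × 10⁻²⁰ / 6.645 × 10⁻²⁷ = 2.99 × 10⁶ m/s = 2990 km/s.

v = 2990 km/s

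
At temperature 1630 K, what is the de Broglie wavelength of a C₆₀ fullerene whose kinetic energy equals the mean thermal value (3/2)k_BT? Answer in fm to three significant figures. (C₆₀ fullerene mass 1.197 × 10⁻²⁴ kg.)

λ = 2330 fm

KE = (3/2)k_BT = 1.5 × 1.381 × 10⁻²³ × 1630 = 3.377 × 10⁻²⁰ J.
p = √(2mKE) = √(2 × 1.197 × 10⁻²⁴ × 3.377 × 10⁻²⁰) = 2.843 × 10⁻²² kg·m/s.
λ = h/p = 2.33 × 10⁻¹² m = 2330 fm.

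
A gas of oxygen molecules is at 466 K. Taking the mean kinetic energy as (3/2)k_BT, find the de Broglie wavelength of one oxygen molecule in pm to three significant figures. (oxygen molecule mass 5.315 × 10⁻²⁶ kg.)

KE = (3/2)k_BT = 1.5 × 1.381 × 10⁻²³ × 466 = 9.653 × 10⁻²¹ J.
p = √(2mKE) = √(2 × 5.315 × 10⁻²⁶ × 9.653 × 10⁻²¹) = 3.203 × 10⁻²³ kg·m/s.
λ = h/p = 2.07 × 10⁻¹¹ m = 20.7 pm.

λ = 20.7 pm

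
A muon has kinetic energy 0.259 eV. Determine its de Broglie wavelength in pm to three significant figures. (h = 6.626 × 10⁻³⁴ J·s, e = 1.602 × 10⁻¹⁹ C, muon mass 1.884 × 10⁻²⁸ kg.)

λ = 168 pm

KE = 0.259 eV = 4.149 × 10⁻²⁰ J.
p = √(2mKE) = √(2 × 1.884 × 10⁻²⁸ × 4.149 × 10⁻²⁰) = 3.954 × 10⁻²⁴ kg·m/s.
λ = h/p = 6.626 × 10⁻³⁴ / 3.954 × 10⁻²⁴ = 1.68 × 10⁻¹⁰ m = 168 pm.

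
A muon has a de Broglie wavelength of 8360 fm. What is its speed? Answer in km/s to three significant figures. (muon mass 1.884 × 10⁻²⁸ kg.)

v = 421 km/s

p = h/λ = 6.626 × 10⁻³⁴ / 8.360 × 10⁻¹² = 7.926 × 10⁻²³ kg·m/s.
v = p/m = 7.926 × 10⁻²³ / 1.884 × 10⁻²⁸ = 4.21 × 10⁵ m/s = 421 km/s.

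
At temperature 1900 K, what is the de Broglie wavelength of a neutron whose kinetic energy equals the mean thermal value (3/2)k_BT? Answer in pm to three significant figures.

KE = (3/2)k_BT = 1.5 × 1.381 × 10⁻²³ × 1900 = 3.936 × 10⁻²⁰ J.
p = √(2mKE) = √(2 × 1.675 × 10⁻²⁷ × 3.936 × 10⁻²⁰) = 1.148 × 10⁻²³ kg·m/s.
λ = h/p = 5.77 × 10⁻¹¹ m = 57.7 pm.

λ = 57.7 pm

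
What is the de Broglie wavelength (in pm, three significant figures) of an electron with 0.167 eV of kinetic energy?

λ = 3000 pm

KE = 0.167 eV = 2.675 × 10⁻²⁰ J.
p = √(2mKE) = √(2 × 9.109 × 10⁻³¹ × 2.675 × 10⁻²⁰) = 2.208 × 10⁻²⁵ kg·m/s.
λ = h/p = 6.626 × 10⁻³⁴ / 2.208 × 10⁻²⁵ = 3.00 × 10⁻⁹ m = 3000 pm.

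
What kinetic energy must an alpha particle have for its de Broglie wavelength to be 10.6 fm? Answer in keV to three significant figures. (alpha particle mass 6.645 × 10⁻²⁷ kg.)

p = h/λ = 6.626 × 10⁻³⁴ / 1.060 × 10⁻¹⁴ = 6.251 × 10⁻²⁰ kg·m/s.
KE = p²/(2m) = (6.251 × 10⁻²⁰)² / (2 × 6.645 × 10⁻²⁷) = 2.940 × 10⁻¹³ J = 1840 keV.

KE = 1840 keV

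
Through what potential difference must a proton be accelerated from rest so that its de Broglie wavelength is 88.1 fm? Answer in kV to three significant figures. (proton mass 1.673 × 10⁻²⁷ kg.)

p = h/λ = 6.626 × 10⁻³⁴ / 8.810 × 10⁻¹⁴ = 7.521 × 10⁻²¹ kg·m/s.
KE = p²/(2m) = 1.691 × 10⁻¹⁴ J.
V = KE/e = 1.691 × 10⁻¹⁴ / (1.602 × 10⁻¹⁹) = 106 kV.

V = 106 kV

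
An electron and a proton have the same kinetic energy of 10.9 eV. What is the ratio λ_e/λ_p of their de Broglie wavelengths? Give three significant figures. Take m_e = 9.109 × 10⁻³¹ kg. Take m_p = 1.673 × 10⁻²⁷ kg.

At fixed KE, p = √(2mKE) so λ = h/p ∝ 1/√m.
λ_e/λ_p = √(m_p/m_e) = √(1.673 × 10⁻²⁷/9.109 × 10⁻³¹) = √(1837) = 42.9.

λ_e/λ_p = 42.9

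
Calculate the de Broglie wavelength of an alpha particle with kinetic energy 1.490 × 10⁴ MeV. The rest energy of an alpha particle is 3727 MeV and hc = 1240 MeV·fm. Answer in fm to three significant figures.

Total energy E = KE + m₀c² = 1.490 × 10⁴ + 3727 = 18627 MeV.
(pc)² = E² − (m₀c²)² = (18627)² − (3727)² = 3.331 × 10⁸ MeV², so pc = 1.825 × 10⁴ MeV.
λ = hc/(pc) = 1240 MeV·fm / 1.825 × 10⁴ MeV = 0.0679 fm.

λ = 0.0679 fm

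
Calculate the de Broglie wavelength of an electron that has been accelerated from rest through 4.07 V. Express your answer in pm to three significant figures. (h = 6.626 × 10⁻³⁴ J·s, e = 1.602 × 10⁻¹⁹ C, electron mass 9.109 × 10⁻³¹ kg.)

λ = 608 pm

KE = eV = 1.602 × 10⁻¹⁹ × 4.070 = 6.520 × 10⁻¹⁹ J.
p = √(2mKE) = √(2 × 9.109 × 10⁻³¹ × 6.520 × 10⁻¹⁹) = 1.090 × 10⁻²⁴ kg·m/s.
λ = h/p = 6.626 × 10⁻³⁴ / 1.090 × 10⁻²⁴ = 6.08 × 10⁻¹⁰ m = 608 pm.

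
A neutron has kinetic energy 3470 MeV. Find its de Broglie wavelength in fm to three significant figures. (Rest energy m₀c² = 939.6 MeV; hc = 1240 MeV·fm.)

λ = 0.288 fm

Total energy E = KE + m₀c² = 3470 + 939.6 = 4409.6 MeV.
(pc)² = E² − (m₀c²)² = (4409.6)² − (939.6)² = 1.856 × 10⁷ MeV², so pc = 4308 MeV.
λ = hc/(pc) = 1240 MeV·fm / 4308 MeV = 0.288 fm.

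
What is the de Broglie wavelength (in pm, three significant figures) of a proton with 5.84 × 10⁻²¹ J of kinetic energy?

p = √(2mKE) = √(2 × 1.673 × 10⁻²⁷ × 5.840 × 10⁻²¹) = 4.420 × 10⁻²⁴ kg·m/s.
λ = h/p = 6.626 × 10⁻³⁴ / 4.420 × 10⁻²⁴ = 1.50 × 10⁻¹⁰ m = 150 pm.

λ = 150 pm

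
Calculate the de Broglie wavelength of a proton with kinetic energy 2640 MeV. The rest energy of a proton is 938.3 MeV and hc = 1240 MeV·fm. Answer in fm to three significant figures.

λ = 0.359 fm

Total energy E = KE + m₀c² = 2640 + 938.3 = 3578.3 MeV.
(pc)² = E² − (m₀c²)² = (3578.3)² − (938.3)² = 1.192 × 10⁷ MeV², so pc = 3453 MeV.
λ = hc/(pc) = 1240 MeV·fm / 3453 MeV = 0.359 fm.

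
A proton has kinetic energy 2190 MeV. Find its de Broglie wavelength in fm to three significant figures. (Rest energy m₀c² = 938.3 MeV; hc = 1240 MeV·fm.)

Total energy E = KE + m₀c² = 2190 + 938.3 = 3128.3 MeV.
(pc)² = E² − (m₀c²)² = (3128.3)² − (938.3)² = 8.906 × 10⁶ MeV², so pc = 2984 MeV.
λ = hc/(pc) = 1240 MeV·fm / 2984 MeV = 0.416 fm.

λ = 0.416 fm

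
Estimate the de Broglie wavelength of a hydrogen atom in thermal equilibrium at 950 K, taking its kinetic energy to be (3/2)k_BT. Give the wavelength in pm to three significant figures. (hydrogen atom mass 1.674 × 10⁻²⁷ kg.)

KE = (3/2)k_BT = 1.5 × 1.381 × 10⁻²³ × 950 = 1.968 × 10⁻²⁰ J.
p = √(2mKE) = √(2 × 1.674 × 10⁻²⁷ × 1.968 × 10⁻²⁰) = 8.117 × 10⁻²⁴ kg·m/s.
λ = h/p = 8.16 × 10⁻¹¹ m = 81.6 pm.

λ = 81.6 pm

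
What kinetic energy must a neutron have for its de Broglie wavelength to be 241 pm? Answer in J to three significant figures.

p = h/λ = 6.626 × 10⁻³⁴ / 2.410 × 10⁻¹⁰ = 2.749 × 10⁻²⁴ kg·m/s.
KE = p²/(2m) = (2.749 × 10⁻²⁴)² / (2 × 1.675 × 10⁻²⁷) = 2.256 × 10⁻²¹ J = 2.26 × 10⁻²¹ J.

KE = 2.26 × 10⁻²¹ J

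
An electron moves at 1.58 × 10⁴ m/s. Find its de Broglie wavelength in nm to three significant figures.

λ = 46.0 nm

p = mv = 9.109 × 10⁻³¹ × 1.58 × 10⁴ = 1.439 × 10⁻²⁶ kg·m/s.
λ = h/p = 6.626 × 10⁻³⁴ / 1.439 × 10⁻²⁶ = 4.60 × 10⁻⁸ m = 46.0 nm.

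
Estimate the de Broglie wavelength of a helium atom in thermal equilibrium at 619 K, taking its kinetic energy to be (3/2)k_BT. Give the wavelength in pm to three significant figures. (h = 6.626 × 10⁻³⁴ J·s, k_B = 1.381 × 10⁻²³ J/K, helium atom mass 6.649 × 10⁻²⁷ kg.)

KE = (3/2)k_BT = 1.5 × 1.381 × 10⁻²³ × 619 = 1.282 × 10⁻²⁰ J.
p = √(2mKE) = √(2 × 6.649 × 10⁻²⁷ × 1.282 × 10⁻²⁰) = 1.306 × 10⁻²³ kg·m/s.
λ = h/p = 5.07 × 10⁻¹¹ m = 50.7 pm.

λ = 50.7 pm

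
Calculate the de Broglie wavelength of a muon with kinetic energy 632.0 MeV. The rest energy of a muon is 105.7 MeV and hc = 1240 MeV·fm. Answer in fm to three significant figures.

Total energy E = KE + m₀c² = 632.0 + 105.7 = 737.7 MeV.
(pc)² = E² − (m₀c²)² = (737.7)² − (105.7)² = 5.330 × 10⁵ MeV², so pc = 730.1 MeV.
λ = hc/(pc) = 1240 MeV·fm / 730.1 MeV = 1.70 fm.

λ = 1.70 fm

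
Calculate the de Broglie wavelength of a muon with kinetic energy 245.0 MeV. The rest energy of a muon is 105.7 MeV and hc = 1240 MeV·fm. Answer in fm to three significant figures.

λ = 3.71 fm

Total energy E = KE + m₀c² = 245.0 + 105.7 = 350.7 MeV.
(pc)² = E² − (m₀c²)² = (350.7)² − (105.7)² = 1.118 × 10⁵ MeV², so pc = 334.4 MeV.
λ = hc/(pc) = 1240 MeV·fm / 334.4 MeV = 3.71 fm.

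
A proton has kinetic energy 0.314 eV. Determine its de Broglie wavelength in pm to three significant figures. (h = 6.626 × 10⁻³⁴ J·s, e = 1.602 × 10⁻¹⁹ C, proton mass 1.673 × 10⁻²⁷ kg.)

λ = 51.1 pm

KE = 0.314 eV = 5.030 × 10⁻²⁰ J.
p = √(2mKE) = √(2 × 1.673 × 10⁻²⁷ × 5.030 × 10⁻²⁰) = 1.297 × 10⁻²³ kg·m/s.
λ = h/p = 6.626 × 10⁻³⁴ / 1.297 × 10⁻²³ = 5.11 × 10⁻¹¹ m = 51.1 pm.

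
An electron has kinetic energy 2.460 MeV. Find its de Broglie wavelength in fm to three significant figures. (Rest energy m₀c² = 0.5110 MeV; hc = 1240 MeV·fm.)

Total energy E = KE + m₀c² = 2.460 + 0.5110 = 2.9710 MeV.
(pc)² = E² − (m₀c²)² = (2.9710)² − (0.5110)² = 8.566 MeV², so pc = 2.927 MeV.
λ = hc/(pc) = 1240 MeV·fm / 2.927 MeV = 424 fm.

λ = 424 fm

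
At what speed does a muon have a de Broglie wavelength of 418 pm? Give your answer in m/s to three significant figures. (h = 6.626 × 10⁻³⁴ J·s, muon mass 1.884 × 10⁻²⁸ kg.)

p = h/λ = 6.626 × 10⁻³⁴ / 4.180 × 10⁻¹⁰ = 1.585 × 10⁻²⁴ kg·m/s.
v = p/m = 1.585 × 10⁻²⁴ / 1.884 × 10⁻²⁸ = 8.41 × 10³ m/s = 8410 m/s.

v = 8410 m/s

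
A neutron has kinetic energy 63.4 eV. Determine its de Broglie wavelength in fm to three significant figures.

λ = 3590 fm

KE = 63.4 eV = 1.016 × 10⁻¹⁷ J.
p = √(2mKE) = √(2 × 1.675 × 10⁻²⁷ × 1.016 × 10⁻¹⁷) = 1.845 × 10⁻²² kg·m/s.
λ = h/p = 6.626 × 10⁻³⁴ / 1.845 × 10⁻²² = 3.59 × 10⁻¹² m = 3590 fm.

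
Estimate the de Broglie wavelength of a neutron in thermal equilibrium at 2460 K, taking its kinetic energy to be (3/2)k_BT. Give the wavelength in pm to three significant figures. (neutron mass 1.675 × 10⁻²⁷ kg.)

KE = (3/2)k_BT = 1.5 × 1.381 × 10⁻²³ × 2460 = 5.096 × 10⁻²⁰ J.
p = √(2mKE) = √(2 × 1.675 × 10⁻²⁷ × 5.096 × 10⁻²⁰) = 1.307 × 10⁻²³ kg·m/s.
λ = h/p = 5.07 × 10⁻¹¹ m = 50.7 pm.

λ = 50.7 pm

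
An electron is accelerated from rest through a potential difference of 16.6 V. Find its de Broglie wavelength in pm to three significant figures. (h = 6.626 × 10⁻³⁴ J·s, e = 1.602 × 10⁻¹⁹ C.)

KE = eV = 1.602 × 10⁻¹⁹ × 16.60 = 2.659 × 10⁻¹⁸ J.
p = √(2mKE) = √(2 × 9.109 × 10⁻³¹ × 2.659 × 10⁻¹⁸) = 2.201 × 10⁻²⁴ kg·m/s.
λ = h/p = 6.626 × 10⁻³⁴ / 2.201 × 10⁻²⁴ = 3.01 × 10⁻¹⁰ m = 301 pm.

λ = 301 pm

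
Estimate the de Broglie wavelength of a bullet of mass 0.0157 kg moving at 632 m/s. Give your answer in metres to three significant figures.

p = mv = 0.0157 × 632 = 9.922 kg·m/s.
λ = h/p = 6.626 × 10⁻³⁴ / 9.922 = 6.68 × 10⁻³⁵ m.

λ = 6.68 × 10⁻³⁵ m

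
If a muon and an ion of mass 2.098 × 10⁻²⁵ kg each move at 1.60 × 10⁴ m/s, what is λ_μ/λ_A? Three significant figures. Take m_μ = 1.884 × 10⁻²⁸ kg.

λ_μ/λ_A = 1110

At fixed v, p = mv so λ = h/(mv) ∝ 1/m.
λ_μ/λ_A = m_A/m_μ = 2.098 × 10⁻²⁵/1.884 × 10⁻²⁸ = 1110.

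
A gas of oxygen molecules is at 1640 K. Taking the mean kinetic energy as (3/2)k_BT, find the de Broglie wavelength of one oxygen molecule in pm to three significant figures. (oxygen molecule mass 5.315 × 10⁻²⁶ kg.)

λ = 11.0 pm

KE = (3/2)k_BT = 1.5 × 1.381 × 10⁻²³ × 1640 = 3.397 × 10⁻²⁰ J.
p = √(2mKE) = √(2 × 5.315 × 10⁻²⁶ × 3.397 × 10⁻²⁰) = 6.009 × 10⁻²³ kg·m/s.
λ = h/p = 1.10 × 10⁻¹¹ m = 11.0 pm.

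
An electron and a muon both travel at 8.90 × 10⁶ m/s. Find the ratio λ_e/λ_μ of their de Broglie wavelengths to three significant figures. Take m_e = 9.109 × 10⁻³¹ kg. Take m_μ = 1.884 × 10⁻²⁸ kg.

At fixed v, p = mv so λ = h/(mv) ∝ 1/m.
λ_e/λ_μ = m_μ/m_e = 1.884 × 10⁻²⁸/9.109 × 10⁻³¹ = 207.

λ_e/λ_μ = 207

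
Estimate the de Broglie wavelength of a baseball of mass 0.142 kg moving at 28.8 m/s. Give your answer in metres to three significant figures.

p = mv = 0.142 × 28.8 = 4.090 kg·m/s.
λ = h/p = 6.626 × 10⁻³⁴ / 4.090 = 1.62 × 10⁻³⁴ m.

λ = 1.62 × 10⁻³⁴ m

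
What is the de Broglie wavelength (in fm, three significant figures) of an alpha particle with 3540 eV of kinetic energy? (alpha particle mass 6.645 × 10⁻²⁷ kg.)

λ = 241 fm

KE = 3540 eV = 5.671 × 10⁻¹⁶ J.
p = √(2mKE) = √(2 × 6.645 × 10⁻²⁷ × 5.671 × 10⁻¹⁶) = 2.745 × 10⁻²¹ kg·m/s.
λ = h/p = 6.626 × 10⁻³⁴ / 2.745 × 10⁻²¹ = 2.41 × 10⁻¹³ m = 241 fm.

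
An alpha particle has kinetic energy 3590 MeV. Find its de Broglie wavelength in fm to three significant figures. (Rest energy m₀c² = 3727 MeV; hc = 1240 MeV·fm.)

Total energy E = KE + m₀c² = 3590 + 3727 = 7317 MeV.
(pc)² = E² − (m₀c²)² = (7317)² − (3727)² = 3.965 × 10⁷ MeV², so pc = 6297 MeV.
λ = hc/(pc) = 1240 MeV·fm / 6297 MeV = 0.197 fm.

λ = 0.197 fm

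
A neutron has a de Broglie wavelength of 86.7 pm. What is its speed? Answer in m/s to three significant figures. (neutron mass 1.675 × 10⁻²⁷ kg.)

p = h/λ = 6.626 × 10⁻³⁴ / 8.670 × 10⁻¹¹ = 7.642 × 10⁻²⁴ kg·m/s.
v = p/m = 7.642 × 10⁻²⁴ / 1.675 × 10⁻²⁷ = 4.56 × 10³ m/s = 4560 m/s.

v = 4560 m/s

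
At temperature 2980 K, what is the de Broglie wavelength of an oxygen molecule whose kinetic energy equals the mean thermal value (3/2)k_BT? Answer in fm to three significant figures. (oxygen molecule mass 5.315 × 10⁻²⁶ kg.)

KE = (3/2)k_BT = 1.5 × 1.381 × 10⁻²³ × 2980 = 6.173 × 10⁻²⁰ J.
p = √(2mKE) = √(2 × 5.315 × 10⁻²⁶ × 6.173 × 10⁻²⁰) = 8.101 × 10⁻²³ kg·m/s.
λ = h/p = 8.18 × 10⁻¹² m = 8180 fm.

λ = 8180 fm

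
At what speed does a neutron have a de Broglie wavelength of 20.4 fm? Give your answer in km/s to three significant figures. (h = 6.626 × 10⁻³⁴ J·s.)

v = 1.94 × 10⁴ km/s

p = h/λ = 6.626 × 10⁻³⁴ / 2.040 × 10⁻¹⁴ = 3.248 × 10⁻²⁰ kg·m/s.
v = p/m = 3.248 × 10⁻²⁰ / 1.675 × 10⁻²⁷ = 1.94 × 10⁷ m/s = 1.94 × 10⁴ km/s.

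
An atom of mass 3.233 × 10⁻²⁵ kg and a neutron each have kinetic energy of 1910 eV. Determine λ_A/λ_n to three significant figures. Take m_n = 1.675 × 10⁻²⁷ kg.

λ_A/λ_n = 0.0720

At fixed KE, p = √(2mKE) so λ = h/p ∝ 1/√m.
λ_A/λ_n = √(m_n/m_A) = √(1.675 × 10⁻²⁷/3.233 × 10⁻²⁵) = √(5.181 × 10⁻³) = 0.0720.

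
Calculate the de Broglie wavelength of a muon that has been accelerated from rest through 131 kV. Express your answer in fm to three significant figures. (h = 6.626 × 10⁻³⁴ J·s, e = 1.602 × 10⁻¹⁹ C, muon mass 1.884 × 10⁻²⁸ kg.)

KE = eV = 1.602 × 10⁻¹⁹ × 1.310 × 10⁵ = 2.099 × 10⁻¹⁴ J.
p = √(2mKE) = √(2 × 1.884 × 10⁻²⁸ × 2.099 × 10⁻¹⁴) = 2.812 × 10⁻²¹ kg·m/s.
λ = h/p = 6.626 × 10⁻³⁴ / 2.812 × 10⁻²¹ = 2.36 × 10⁻¹³ m = 236 fm.

λ = 236 fm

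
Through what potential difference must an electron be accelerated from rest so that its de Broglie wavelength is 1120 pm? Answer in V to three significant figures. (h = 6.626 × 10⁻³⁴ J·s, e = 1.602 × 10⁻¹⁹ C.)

V = 1.20 V

p = h/λ = 6.626 × 10⁻³⁴ / 1.120 × 10⁻⁹ = 5.916 × 10⁻²⁵ kg·m/s.
KE = p²/(2m) = 1.921 × 10⁻¹⁹ J.
V = KE/e = 1.921 × 10⁻¹⁹ / (1.602 × 10⁻¹⁹) = 1.20 V.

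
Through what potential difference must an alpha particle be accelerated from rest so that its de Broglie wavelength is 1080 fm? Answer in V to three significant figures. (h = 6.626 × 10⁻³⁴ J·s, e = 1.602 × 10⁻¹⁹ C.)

V = 88.4 V

p = h/λ = 6.626 × 10⁻³⁴ / 1.080 × 10⁻¹² = 6.135 × 10⁻²² kg·m/s.
KE = p²/(2m) = 2.832 × 10⁻¹⁷ J.
V = KE/2e = 2.832 × 10⁻¹⁷ / (2 × 1.602 × 10⁻¹⁹) = 88.4 V.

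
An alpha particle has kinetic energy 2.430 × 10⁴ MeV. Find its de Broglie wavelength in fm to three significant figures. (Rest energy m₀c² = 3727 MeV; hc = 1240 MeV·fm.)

λ = 0.0446 fm

Total energy E = KE + m₀c² = 2.430 × 10⁴ + 3727 = 28027 MeV.
(pc)² = E² − (m₀c²)² = (28027)² − (3727)² = 7.716 × 10⁸ MeV², so pc = 2.778 × 10⁴ MeV.
λ = hc/(pc) = 1240 MeV·fm / 2.778 × 10⁴ MeV = 0.0446 fm.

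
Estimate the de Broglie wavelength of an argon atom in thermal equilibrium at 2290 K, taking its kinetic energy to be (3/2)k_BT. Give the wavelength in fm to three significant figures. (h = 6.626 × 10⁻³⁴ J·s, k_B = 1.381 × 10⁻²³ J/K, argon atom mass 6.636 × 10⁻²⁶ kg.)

KE = (3/2)k_BT = 1.5 × 1.381 × 10⁻²³ × 2290 = 4.744 × 10⁻²⁰ J.
p = √(2mKE) = √(2 × 6.636 × 10⁻²⁶ × 4.744 × 10⁻²⁰) = 7.935 × 10⁻²³ kg·m/s.
λ = h/p = 8.35 × 10⁻¹² m = 8350 fm.

λ = 8350 fm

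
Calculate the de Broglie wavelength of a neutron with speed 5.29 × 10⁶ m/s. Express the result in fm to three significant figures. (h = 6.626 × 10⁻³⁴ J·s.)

λ = 74.8 fm

p = mv = 1.675 × 10⁻²⁷ × 5.29 × 10⁶ = 8.861 × 10⁻²¹ kg·m/s.
λ = h/p = 6.626 × 10⁻³⁴ / 8.861 × 10⁻²¹ = 7.48 × 10⁻¹⁴ m = 74.8 fm.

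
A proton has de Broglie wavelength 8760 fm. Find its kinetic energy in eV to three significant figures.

KE = 10.7 eV

p = h/λ = 6.626 × 10⁻³⁴ / 8.760 × 10⁻¹² = 7.564 × 10⁻²³ kg·m/s.
KE = p²/(2m) = (7.564 × 10⁻²³)² / (2 × 1.673 × 10⁻²⁷) = 1.710 × 10⁻¹⁸ J = 10.7 eV.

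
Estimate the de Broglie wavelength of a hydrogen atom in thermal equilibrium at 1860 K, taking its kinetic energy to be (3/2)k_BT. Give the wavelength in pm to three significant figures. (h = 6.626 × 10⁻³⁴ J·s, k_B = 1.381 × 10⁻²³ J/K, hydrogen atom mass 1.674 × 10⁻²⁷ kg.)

λ = 58.3 pm

KE = (3/2)k_BT = 1.5 × 1.381 × 10⁻²³ × 1860 = 3.853 × 10⁻²⁰ J.
p = √(2mKE) = √(2 × 1.674 × 10⁻²⁷ × 3.853 × 10⁻²⁰) = 1.136 × 10⁻²³ kg·m/s.
λ = h/p = 5.83 × 10⁻¹¹ m = 58.3 pm.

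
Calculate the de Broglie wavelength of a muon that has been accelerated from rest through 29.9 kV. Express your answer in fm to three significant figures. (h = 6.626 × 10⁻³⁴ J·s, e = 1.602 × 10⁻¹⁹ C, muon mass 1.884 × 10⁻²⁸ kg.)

λ = 493 fm

KE = eV = 1.602 × 10⁻¹⁹ × 2.990 × 10⁴ = 4.790 × 10⁻¹⁵ J.
p = √(2mKE) = √(2 × 1.884 × 10⁻²⁸ × 4.790 × 10⁻¹⁵) = 1.343 × 10⁻²¹ kg·m/s.
λ = h/p = 6.626 × 10⁻³⁴ / 1.343 × 10⁻²¹ = 4.93 × 10⁻¹³ m = 493 fm.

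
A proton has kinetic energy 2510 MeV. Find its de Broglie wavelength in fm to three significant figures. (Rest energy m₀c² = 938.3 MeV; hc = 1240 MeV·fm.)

Total energy E = KE + m₀c² = 2510 + 938.3 = 3448.3 MeV.
(pc)² = E² − (m₀c²)² = (3448.3)² − (938.3)² = 1.101 × 10⁷ MeV², so pc = 3318 MeV.
λ = hc/(pc) = 1240 MeV·fm / 3318 MeV = 0.374 fm.

λ = 0.374 fm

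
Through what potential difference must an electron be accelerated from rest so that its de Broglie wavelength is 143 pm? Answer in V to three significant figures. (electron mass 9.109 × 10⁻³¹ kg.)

V = 73.6 V

p = h/λ = 6.626 × 10⁻³⁴ / 1.430 × 10⁻¹⁰ = 4.634 × 10⁻²⁴ kg·m/s.
KE = p²/(2m) = 1.179 × 10⁻¹⁷ J.
V = KE/e = 1.179 × 10⁻¹⁷ / (1.602 × 10⁻¹⁹) = 73.6 V.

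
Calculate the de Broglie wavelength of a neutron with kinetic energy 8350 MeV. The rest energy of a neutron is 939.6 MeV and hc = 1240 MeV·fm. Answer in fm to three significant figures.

λ = 0.134 fm

Total energy E = KE + m₀c² = 8350 + 939.6 = 9289.6 MeV.
(pc)² = E² − (m₀c²)² = (9289.6)² − (939.6)² = 8.541 × 10⁷ MeV², so pc = 9242 MeV.
λ = hc/(pc) = 1240 MeV·fm / 9242 MeV = 0.134 fm.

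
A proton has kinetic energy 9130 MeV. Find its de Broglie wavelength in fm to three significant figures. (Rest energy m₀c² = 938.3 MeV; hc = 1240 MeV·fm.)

Total energy E = KE + m₀c² = 9130 + 938.3 = 10068.3 MeV.
(pc)² = E² − (m₀c²)² = (10068.3)² − (938.3)² = 1.005 × 10⁸ MeV², so pc = 1.002 × 10⁴ MeV.
λ = hc/(pc) = 1240 MeV·fm / 1.002 × 10⁴ MeV = 0.124 fm.

λ = 0.124 fm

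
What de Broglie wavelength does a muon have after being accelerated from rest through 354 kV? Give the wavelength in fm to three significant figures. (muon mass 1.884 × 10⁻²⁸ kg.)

KE = eV = 1.602 × 10⁻¹⁹ × 3.540 × 10⁵ = 5.671 × 10⁻¹⁴ J.
p = √(2mKE) = √(2 × 1.884 × 10⁻²⁸ × 5.671 × 10⁻¹⁴) = 4.623 × 10⁻²¹ kg·m/s.
λ = h/p = 6.626 × 10⁻³⁴ / 4.623 × 10⁻²¹ = 1.43 × 10⁻¹³ m = 143 fm.

λ = 143 fm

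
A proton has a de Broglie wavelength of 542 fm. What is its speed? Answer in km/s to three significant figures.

v = 731 km/s

p = h/λ = 6.626 × 10⁻³⁴ / 5.420 × 10⁻¹³ = 1.223 × 10⁻²¹ kg·m/s.
v = p/m = 1.223 × 10⁻²¹ / 1.673 × 10⁻²⁷ = 7.31 × 10⁵ m/s = 731 km/s.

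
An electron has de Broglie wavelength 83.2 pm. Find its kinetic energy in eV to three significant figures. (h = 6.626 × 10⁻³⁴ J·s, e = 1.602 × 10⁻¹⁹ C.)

p = h/λ = 6.626 × 10⁻³⁴ / 8.320 × 10⁻¹¹ = 7.964 × 10⁻²⁴ kg·m/s.
KE = p²/(2m) = (7.964 × 10⁻²⁴)² / (2 × 9.109 × 10⁻³¹) = 3.481 × 10⁻¹⁷ J = 217 eV.

KE = 217 eV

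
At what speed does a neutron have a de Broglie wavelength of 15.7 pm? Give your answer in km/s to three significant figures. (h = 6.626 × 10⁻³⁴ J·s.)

v = 25.2 km/s

p = h/λ = 6.626 × 10⁻³⁴ / 1.570 × 10⁻¹¹ = 4.220 × 10⁻²³ kg·m/s.
v = p/m = 4.220 × 10⁻²³ / 1.675 × 10⁻²⁷ = 2.52 × 10⁴ m/s = 25.2 km/s.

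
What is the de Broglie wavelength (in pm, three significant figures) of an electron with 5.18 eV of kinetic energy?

λ = 539 pm

KE = 5.18 eV = 8.298 × 10⁻¹⁹ J.
p = √(2mKE) = √(2 × 9.109 × 10⁻³¹ × 8.298 × 10⁻¹⁹) = 1.230 × 10⁻²⁴ kg·m/s.
λ = h/p = 6.626 × 10⁻³⁴ / 1.230 × 10⁻²⁴ = 5.39 × 10⁻¹⁰ m = 539 pm.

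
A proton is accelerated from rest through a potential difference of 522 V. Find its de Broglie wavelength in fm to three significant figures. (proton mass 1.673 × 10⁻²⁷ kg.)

KE = eV = 1.602 × 10⁻¹⁹ × 522.0 = 8.362 × 10⁻¹⁷ J.
p = √(2mKE) = √(2 × 1.673 × 10⁻²⁷ × 8.362 × 10⁻¹⁷) = 5.290 × 10⁻²² kg·m/s.
λ = h/p = 6.626 × 10⁻³⁴ / 5.290 × 10⁻²² = 1.25 × 10⁻¹² m = 1250 fm.

λ = 1250 fm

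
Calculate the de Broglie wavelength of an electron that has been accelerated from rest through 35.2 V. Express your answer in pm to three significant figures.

λ = 207 pm

KE = eV = 1.602 × 10⁻¹⁹ × 35.20 = 5.639 × 10⁻¹⁸ J.
p = √(2mKE) = √(2 × 9.109 × 10⁻³¹ × 5.639 × 10⁻¹⁸) = 3.205 × 10⁻²⁴ kg·m/s.
λ = h/p = 6.626 × 10⁻³⁴ / 3.205 × 10⁻²⁴ = 2.07 × 10⁻¹⁰ m = 207 pm.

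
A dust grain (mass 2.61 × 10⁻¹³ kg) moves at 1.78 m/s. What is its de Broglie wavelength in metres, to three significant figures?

p = mv = 2.61 × 10⁻¹³ × 1.78 = 4.646 × 10⁻¹³ kg·m/s.
λ = h/p = 6.626 × 10⁻³⁴ / 4.646 × 10⁻¹³ = 1.43 × 10⁻²¹ m.

λ = 1.43 × 10⁻²¹ m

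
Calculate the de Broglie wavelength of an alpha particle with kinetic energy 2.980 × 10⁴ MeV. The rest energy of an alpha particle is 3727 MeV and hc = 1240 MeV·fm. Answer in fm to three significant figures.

λ = 0.0372 fm

Total energy E = KE + m₀c² = 2.980 × 10⁴ + 3727 = 33527 MeV.
(pc)² = E² − (m₀c²)² = (33527)² − (3727)² = 1.110 × 10⁹ MeV², so pc = 3.332 × 10⁴ MeV.
λ = hc/(pc) = 1240 MeV·fm / 3.332 × 10⁴ MeV = 0.0372 fm.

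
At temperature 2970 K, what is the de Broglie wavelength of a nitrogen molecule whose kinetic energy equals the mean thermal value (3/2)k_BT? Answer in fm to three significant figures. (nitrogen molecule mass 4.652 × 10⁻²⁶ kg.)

λ = 8760 fm

KE = (3/2)k_BT = 1.5 × 1.381 × 10⁻²³ × 2970 = 6.152 × 10⁻²⁰ J.
p = √(2mKE) = √(2 × 4.652 × 10⁻²⁶ × 6.152 × 10⁻²⁰) = 7.566 × 10⁻²³ kg·m/s.
λ = h/p = 8.76 × 10⁻¹² m = 8760 fm.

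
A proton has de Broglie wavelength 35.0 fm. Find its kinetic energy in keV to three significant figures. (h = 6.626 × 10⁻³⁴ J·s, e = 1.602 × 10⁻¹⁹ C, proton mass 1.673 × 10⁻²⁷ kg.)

KE = 669 keV

p = h/λ = 6.626 × 10⁻³⁴ / 3.500 × 10⁻¹⁴ = 1.893 × 10⁻²⁰ kg·m/s.
KE = p²/(2m) = (1.893 × 10⁻²⁰)² / (2 × 1.673 × 10⁻²⁷) = 1.071 × 10⁻¹³ J = 669 keV.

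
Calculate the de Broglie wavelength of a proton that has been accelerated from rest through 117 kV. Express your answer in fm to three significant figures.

KE = eV = 1.602 × 10⁻¹⁹ × 1.170 × 10⁵ = 1.874 × 10⁻¹⁴ J.
p = √(2mKE) = √(2 × 1.673 × 10⁻²⁷ × 1.874 × 10⁻¹⁴) = 7.919 × 10⁻²¹ kg·m/s.
λ = h/p = 6.626 × 10⁻³⁴ / 7.919 × 10⁻²¹ = 8.37 × 10⁻¹⁴ m = 83.7 fm.

λ = 83.7 fm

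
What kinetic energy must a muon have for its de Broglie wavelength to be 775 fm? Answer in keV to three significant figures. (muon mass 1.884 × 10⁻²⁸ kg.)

KE = 12.1 keV

p = h/λ = 6.626 × 10⁻³⁴ / 7.750 × 10⁻¹³ = 8.550 × 10⁻²² kg·m/s.
KE = p²/(2m) = (8.550 × 10⁻²²)² / (2 × 1.884 × 10⁻²⁸) = 1.940 × 10⁻¹⁵ J = 12.1 keV.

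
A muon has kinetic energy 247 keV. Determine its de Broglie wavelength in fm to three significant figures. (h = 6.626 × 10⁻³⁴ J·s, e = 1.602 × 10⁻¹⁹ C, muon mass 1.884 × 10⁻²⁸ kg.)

KE = 247 keV = 3.957 × 10⁻¹⁴ J.
p = √(2mKE) = √(2 × 1.884 × 10⁻²⁸ × 3.957 × 10⁻¹⁴) = 3.861 × 10⁻²¹ kg·m/s.
λ = h/p = 6.626 × 10⁻³⁴ / 3.861 × 10⁻²¹ = 1.72 × 10⁻¹³ m = 172 fm.

λ = 172 fm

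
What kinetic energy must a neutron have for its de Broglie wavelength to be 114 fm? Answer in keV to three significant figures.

p = h/λ = 6.626 × 10⁻³⁴ / 1.140 × 10⁻¹³ = 5.812 × 10⁻²¹ kg·m/s.
KE = p²/(2m) = (5.812 × 10⁻²¹)² / (2 × 1.675 × 10⁻²⁷) = 1.008 × 10⁻¹⁴ J = 62.9 keV.

KE = 62.9 keV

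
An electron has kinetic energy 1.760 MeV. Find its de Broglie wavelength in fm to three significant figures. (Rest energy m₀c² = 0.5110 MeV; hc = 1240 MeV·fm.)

λ = 560 fm

Total energy E = KE + m₀c² = 1.760 + 0.5110 = 2.2710 MeV.
(pc)² = E² − (m₀c²)² = (2.2710)² − (0.5110)² = 4.896 MeV², so pc = 2.213 MeV.
λ = hc/(pc) = 1240 MeV·fm / 2.213 MeV = 560 fm.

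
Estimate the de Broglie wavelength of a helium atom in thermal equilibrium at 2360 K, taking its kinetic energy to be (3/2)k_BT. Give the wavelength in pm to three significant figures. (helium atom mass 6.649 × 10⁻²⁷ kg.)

KE = (3/2)k_BT = 1.5 × 1.381 × 10⁻²³ × 2360 = 4.889 × 10⁻²⁰ J.
p = √(2mKE) = √(2 × 6.649 × 10⁻²⁷ × 4.889 × 10⁻²⁰) = 2.550 × 10⁻²³ kg·m/s.
λ = h/p = 2.60 × 10⁻¹¹ m = 26.0 pm.

λ = 26.0 pm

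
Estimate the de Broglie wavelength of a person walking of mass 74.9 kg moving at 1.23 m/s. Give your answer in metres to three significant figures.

p = mv = 74.9 × 1.23 = 9.213 × 10¹ kg·m/s.
λ = h/p = 6.626 × 10⁻³⁴ / 9.213 × 10¹ = 7.19 × 10⁻³⁶ m.

λ = 7.19 × 10⁻³⁶ m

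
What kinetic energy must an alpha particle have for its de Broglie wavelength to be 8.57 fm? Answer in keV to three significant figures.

KE = 2810 keV

p = h/λ = 6.626 × 10⁻³⁴ / 8.570 × 10⁻¹⁵ = 7.732 × 10⁻²⁰ kg·m/s.
KE = p²/(2m) = (7.732 × 10⁻²⁰)² / (2 × 6.645 × 10⁻²⁷) = 4.498 × 10⁻¹³ J = 2810 keV.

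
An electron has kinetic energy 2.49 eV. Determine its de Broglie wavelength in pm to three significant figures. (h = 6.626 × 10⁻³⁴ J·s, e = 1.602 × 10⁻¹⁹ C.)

KE = 2.49 eV = 3.989 × 10⁻¹⁹ J.
p = √(2mKE) = √(2 × 9.109 × 10⁻³¹ × 3.989 × 10⁻¹⁹) = 8.525 × 10⁻²⁵ kg·m/s.
λ = h/p = 6.626 × 10⁻³⁴ / 8.525 × 10⁻²⁵ = 7.77 × 10⁻¹⁰ m = 777 pm.

λ = 777 pm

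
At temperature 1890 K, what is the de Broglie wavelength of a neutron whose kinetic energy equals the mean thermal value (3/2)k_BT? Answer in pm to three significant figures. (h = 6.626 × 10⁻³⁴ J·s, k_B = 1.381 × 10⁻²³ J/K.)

KE = (3/2)k_BT = 1.5 × 1.381 × 10⁻²³ × 1890 = 3.915 × 10⁻²⁰ J.
p = √(2mKE) = √(2 × 1.675 × 10⁻²⁷ × 3.915 × 10⁻²⁰) = 1.145 × 10⁻²³ kg·m/s.
λ = h/p = 5.79 × 10⁻¹¹ m = 57.9 pm.

λ = 57.9 pm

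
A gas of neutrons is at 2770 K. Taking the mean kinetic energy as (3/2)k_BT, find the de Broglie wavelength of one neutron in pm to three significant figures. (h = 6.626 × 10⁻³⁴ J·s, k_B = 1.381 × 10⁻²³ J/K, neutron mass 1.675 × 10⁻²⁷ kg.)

KE = (3/2)k_BT = 1.5 × 1.381 × 10⁻²³ × 2770 = 5.738 × 10⁻²⁰ J.
p = √(2mKE) = √(2 × 1.675 × 10⁻²⁷ × 5.738 × 10⁻²⁰) = 1.386 × 10⁻²³ kg·m/s.
λ = h/p = 4.78 × 10⁻¹¹ m = 47.8 pm.

λ = 47.8 pm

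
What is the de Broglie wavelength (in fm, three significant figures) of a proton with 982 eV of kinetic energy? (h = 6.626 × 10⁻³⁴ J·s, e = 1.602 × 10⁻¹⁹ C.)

λ = 913 fm

KE = 982 eV = 1.573 × 10⁻¹⁶ J.
p = √(2mKE) = √(2 × 1.673 × 10⁻²⁷ × 1.573 × 10⁻¹⁶) = 7.255 × 10⁻²² kg·m/s.
λ = h/p = 6.626 × 10⁻³⁴ / 7.255 × 10⁻²² = 9.13 × 10⁻¹³ m = 913 fm.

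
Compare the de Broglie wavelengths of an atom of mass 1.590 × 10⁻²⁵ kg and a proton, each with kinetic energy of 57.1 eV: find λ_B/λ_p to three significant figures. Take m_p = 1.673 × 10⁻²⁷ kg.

λ_B/λ_p = 0.103

At fixed KE, p = √(2mKE) so λ = h/p ∝ 1/√m.
λ_B/λ_p = √(m_p/m_B) = √(1.673 × 10⁻²⁷/1.590 × 10⁻²⁵) = √(0.01052) = 0.103.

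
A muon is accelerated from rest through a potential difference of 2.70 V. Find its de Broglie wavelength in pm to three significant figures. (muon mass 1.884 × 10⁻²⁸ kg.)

λ = 51.9 pm

KE = eV = 1.602 × 10⁻¹⁹ × 2.700 = 4.325 × 10⁻¹⁹ J.
p = √(2mKE) = √(2 × 1.884 × 10⁻²⁸ × 4.325 × 10⁻¹⁹) = 1.277 × 10⁻²³ kg·m/s.
λ = h/p = 6.626 × 10⁻³⁴ / 1.277 × 10⁻²³ = 5.19 × 10⁻¹¹ m = 51.9 pm.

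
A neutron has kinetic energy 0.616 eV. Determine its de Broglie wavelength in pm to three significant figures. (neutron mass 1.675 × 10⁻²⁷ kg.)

λ = 36.4 pm

KE = 0.616 eV = 9.868 × 10⁻²⁰ J.
p = √(2mKE) = √(2 × 1.675 × 10⁻²⁷ × 9.868 × 10⁻²⁰) = 1.818 × 10⁻²³ kg·m/s.
λ = h/p = 6.626 × 10⁻³⁴ / 1.818 × 10⁻²³ = 3.64 × 10⁻¹¹ m = 36.4 pm.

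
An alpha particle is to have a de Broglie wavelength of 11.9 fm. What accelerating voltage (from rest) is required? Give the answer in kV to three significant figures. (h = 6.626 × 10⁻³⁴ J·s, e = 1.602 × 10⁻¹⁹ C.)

p = h/λ = 6.626 × 10⁻³⁴ / 1.190 × 10⁻¹⁴ = 5.568 × 10⁻²⁰ kg·m/s.
KE = p²/(2m) = 2.333 × 10⁻¹³ J.
V = KE/2e = 2.333 × 10⁻¹³ / (2 × 1.602 × 10⁻¹⁹) = 728 kV.

V = 728 kV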